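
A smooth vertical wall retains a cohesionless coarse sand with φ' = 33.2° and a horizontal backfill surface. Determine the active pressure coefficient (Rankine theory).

0.292

K_a = (1 − sin φ)/(1 + sin φ) = (1 − sin 33.2°)/(1 + sin 33.2°) = 0.2924.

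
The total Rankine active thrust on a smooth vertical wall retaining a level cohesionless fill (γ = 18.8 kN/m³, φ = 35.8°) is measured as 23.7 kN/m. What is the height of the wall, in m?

3.10 m

K_a = 0.2619. P_a = ½ K_a γ H² ⇒ H = √(2P_a/(K_a γ)).
H = √(2×23.7/(0.2619×18.8)) = 3.103 m.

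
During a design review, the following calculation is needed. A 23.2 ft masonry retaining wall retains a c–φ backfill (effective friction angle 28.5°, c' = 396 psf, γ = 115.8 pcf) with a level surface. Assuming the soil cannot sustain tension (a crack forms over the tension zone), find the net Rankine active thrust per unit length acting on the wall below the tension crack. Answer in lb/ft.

2810 lb/ft

K_a = 0.3540; √K_a = 0.5949.
Tension-crack depth z_c = 2c/(γ√K_a) = 2×396/(115.8×0.5949) = 11.50 ft.
σ_a at base = K_a γ H − 2c√K_a = 0.3540×115.8×23.2 − 2×396×0.5949 = 479.7 psf.
P_a = ½ × 479.7 × (H − z_c) = 0.5×479.7×11.70 = 2807 lb/ft.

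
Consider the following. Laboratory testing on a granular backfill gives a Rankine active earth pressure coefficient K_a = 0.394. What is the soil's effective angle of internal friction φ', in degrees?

25.8°

K_a = tan²(45° − φ/2) ⇒ 45° − φ/2 = arctan(√0.394) = 32.12°.
φ = 2(45° − 32.12°) = 25.77°.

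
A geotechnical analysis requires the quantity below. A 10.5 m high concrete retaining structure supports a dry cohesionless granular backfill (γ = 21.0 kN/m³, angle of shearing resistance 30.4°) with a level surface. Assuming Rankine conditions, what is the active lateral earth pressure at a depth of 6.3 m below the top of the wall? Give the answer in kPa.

43.4 kPa

K_a = (1 − sin φ)/(1 + sin φ) = 0.3280.
σ_h = K_a γ z = 0.3280 × 21.0 × 6.3 = 43.39 kPa.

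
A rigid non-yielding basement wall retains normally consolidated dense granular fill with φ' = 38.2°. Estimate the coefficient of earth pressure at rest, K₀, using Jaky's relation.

0.382

K₀ = 1 − sin φ' = 1 − sin 38.2° = 0.3816.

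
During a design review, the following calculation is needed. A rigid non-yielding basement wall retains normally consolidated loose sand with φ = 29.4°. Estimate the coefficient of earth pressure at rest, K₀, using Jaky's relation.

K₀ = 1 − sin φ' = 1 − sin 29.4° = 0.5091.

0.509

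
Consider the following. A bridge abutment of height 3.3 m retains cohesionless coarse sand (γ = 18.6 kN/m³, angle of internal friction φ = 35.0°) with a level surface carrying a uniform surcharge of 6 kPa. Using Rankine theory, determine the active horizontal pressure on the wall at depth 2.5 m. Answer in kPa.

K_a = (1 − sin φ)/(1 + sin φ) = 0.2710.
σ_v = γz + q = 18.6 × 2.5 + 6 = 52.50 kPa.
σ_h = K_a σ_v = 0.2710 × 52.50 = 14.23 kPa.

14.2 kPa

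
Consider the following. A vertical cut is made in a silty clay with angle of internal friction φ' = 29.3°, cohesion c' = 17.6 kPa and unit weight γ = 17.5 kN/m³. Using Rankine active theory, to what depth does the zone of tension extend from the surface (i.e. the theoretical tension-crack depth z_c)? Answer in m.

3.44 m

K_a = tan²(45° − 29.3°/2) = 0.3428; √K_a = 0.5855.
The active pressure is zero where K_a γ z = 2c√K_a, so z_c = 2c/(γ√K_a) = 2×17.6/(17.5×0.5855) = 3.435 m.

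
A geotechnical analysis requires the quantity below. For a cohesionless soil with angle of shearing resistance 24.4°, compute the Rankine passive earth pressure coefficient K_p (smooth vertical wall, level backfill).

K_p = (1 + sin φ)/(1 − sin φ) = tan²(45° + 24.4°/2) = 2.408.

2.41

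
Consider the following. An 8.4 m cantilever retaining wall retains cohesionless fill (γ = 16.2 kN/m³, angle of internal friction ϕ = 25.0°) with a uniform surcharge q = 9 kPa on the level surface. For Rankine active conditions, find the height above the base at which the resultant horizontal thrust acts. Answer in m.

K_a = 0.4059.
Triangular part P₁ = ½K_aγH² = 232.0 at H/3 = 2.800 m; rectangular part P₂ = K_a q H = 30.68 at H/2 = 4.200 m.
ȳ = (P₁·2.800 + P₂·4.200)/(P₁+P₂) = 2.964 m.

2.96 m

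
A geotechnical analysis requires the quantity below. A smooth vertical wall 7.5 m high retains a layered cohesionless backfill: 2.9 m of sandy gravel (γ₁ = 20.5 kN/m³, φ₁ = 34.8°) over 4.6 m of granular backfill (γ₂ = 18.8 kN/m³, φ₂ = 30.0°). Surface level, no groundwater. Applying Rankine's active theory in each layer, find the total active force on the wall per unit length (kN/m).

K_a1 = tan²(45°−34.8°/2) = 0.2733; K_a2 = tan²(45°−30.0°/2) = 0.3333.
Layer 1: σ at base = K_a1 γ₁ h₁ = 16.25 kPa; P₁ = ½×16.25×2.9 = 23.56.
Layer 2: σ_v at top = γ₁h₁ = 59.45; σ_h top = K_a2×59.45 = 19.82; σ_h base = K_a2×(59.45+18.8×4.6) = 48.64.
P₂ = ½(19.82+48.64)×4.6 = 157.5. Total P_a = 23.56+157.5 = 181.0 kN/m.

181 kN/m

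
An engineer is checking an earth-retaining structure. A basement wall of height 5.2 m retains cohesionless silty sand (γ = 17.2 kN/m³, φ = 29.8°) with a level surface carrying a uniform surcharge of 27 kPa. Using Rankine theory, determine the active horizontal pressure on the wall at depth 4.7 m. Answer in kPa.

K_a = (1 − sin φ)/(1 + sin φ) = 0.3360.
σ_v = γz + q = 17.2 × 4.7 + 27 = 107.8 kPa.
σ_h = K_a σ_v = 0.3360 × 107.8 = 36.24 kPa.

36.2 kPa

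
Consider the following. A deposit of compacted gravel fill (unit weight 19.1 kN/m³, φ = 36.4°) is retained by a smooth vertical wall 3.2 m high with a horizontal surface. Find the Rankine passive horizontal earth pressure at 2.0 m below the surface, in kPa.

150 kPa

K_p = (1 + sin φ)/(1 − sin φ) = 3.919.
σ_h = K_p γ z = 3.919 × 19.1 × 2.0 = 149.7 kPa.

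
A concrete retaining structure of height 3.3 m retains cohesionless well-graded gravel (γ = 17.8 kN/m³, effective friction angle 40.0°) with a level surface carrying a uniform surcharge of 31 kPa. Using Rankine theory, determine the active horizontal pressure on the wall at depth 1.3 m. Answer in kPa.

11.8 kPa

K_a = (1 − sin φ)/(1 + sin φ) = 0.2174.
σ_v = γz + q = 17.8 × 1.3 + 31 = 54.14 kPa.
σ_h = K_a σ_v = 0.2174 × 54.14 = 11.77 kPa.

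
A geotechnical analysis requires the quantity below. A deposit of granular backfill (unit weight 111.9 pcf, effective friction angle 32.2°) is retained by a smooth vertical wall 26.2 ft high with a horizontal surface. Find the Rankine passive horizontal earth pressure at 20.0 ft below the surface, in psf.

7340 psf

K_p = (1 + sin φ)/(1 − sin φ) = 3.282.
σ_h = K_p γ z = 3.282 × 111.9 × 20.0 = 7344 psf.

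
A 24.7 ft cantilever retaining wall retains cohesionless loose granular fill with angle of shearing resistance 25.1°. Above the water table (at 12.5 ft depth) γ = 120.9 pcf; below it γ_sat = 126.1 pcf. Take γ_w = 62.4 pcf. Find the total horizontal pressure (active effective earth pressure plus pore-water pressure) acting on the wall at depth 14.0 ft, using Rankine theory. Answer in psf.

743 psf

K_a = (1 − sin φ)/(1 + sin φ) = 0.4043.
γ' = 126.1 − 62.4 = 63.70 pcf.
Effective vertical stress at 14.0 ft: σ'_v = 120.9×12.5 + 63.70×1.50 = 1607 psf.
σ'_h = K_a σ'_v = 0.4043 × 1607 = 649.6 psf; u = γ_w × 1.50 = 93.60 psf.
Total σ_h = 649.6 + 93.60 = 743.2 psf.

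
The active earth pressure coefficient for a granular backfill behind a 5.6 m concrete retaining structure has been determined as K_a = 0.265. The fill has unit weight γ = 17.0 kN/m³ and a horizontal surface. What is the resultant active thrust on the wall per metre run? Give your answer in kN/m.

70.6 kN/m

P = ½ K_a γ H² = 0.5 × 0.265 × 17.0 × 5.6² = 70.64 kN/m.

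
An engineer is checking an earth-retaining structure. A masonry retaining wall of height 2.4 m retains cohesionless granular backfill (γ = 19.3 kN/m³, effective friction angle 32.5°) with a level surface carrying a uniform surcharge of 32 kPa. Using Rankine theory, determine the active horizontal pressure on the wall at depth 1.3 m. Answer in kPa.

K_a = (1 − sin φ)/(1 + sin φ) = 0.3010.
σ_v = γz + q = 19.3 × 1.3 + 32 = 57.09 kPa.
σ_h = K_a σ_v = 0.3010 × 57.09 = 17.18 kPa.

17.2 kPa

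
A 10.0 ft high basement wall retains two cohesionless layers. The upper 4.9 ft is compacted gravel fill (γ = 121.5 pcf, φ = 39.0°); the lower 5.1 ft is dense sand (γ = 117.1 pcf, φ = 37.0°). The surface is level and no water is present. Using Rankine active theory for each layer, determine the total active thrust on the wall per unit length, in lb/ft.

K_a1 = tan²(45°−39.0°/2) = 0.2275; K_a2 = tan²(45°−37.0°/2) = 0.2486.
Layer 1: σ at base = K_a1 γ₁ h₁ = 135.4 psf; P₁ = ½×135.4×4.9 = 331.8.
Layer 2: σ_v at top = γ₁h₁ = 595.4; σ_h top = K_a2×595.4 = 148.0; σ_h base = K_a2×(595.4+117.1×5.1) = 296.5.
P₂ = ½(148.0+296.5)×5.1 = 1133. Total P_a = 331.8+1133 = 1465 lb/ft.

1470 lb/ft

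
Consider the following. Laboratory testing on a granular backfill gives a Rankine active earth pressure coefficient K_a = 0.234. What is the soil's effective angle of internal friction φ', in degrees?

K_a = tan²(45° − φ/2) ⇒ 45° − φ/2 = arctan(√0.234) = 25.81°.
φ = 2(45° − 25.81°) = 38.37°.

38.4°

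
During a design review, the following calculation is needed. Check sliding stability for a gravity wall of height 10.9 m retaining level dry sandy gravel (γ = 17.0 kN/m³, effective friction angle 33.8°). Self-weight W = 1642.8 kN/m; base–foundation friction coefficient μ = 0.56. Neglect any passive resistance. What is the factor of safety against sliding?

K_a = tan²(45° − 33.8°/2) = 0.2851.
P_a = ½K_aγH² = 0.5×0.2851×17.0×10.9² = 287.9 kN/m, acting at H/3 = 3.633 m above the base.
FS_sliding = μW / P_a = 0.56×1642.8 / 287.9 = 3.195.

3.20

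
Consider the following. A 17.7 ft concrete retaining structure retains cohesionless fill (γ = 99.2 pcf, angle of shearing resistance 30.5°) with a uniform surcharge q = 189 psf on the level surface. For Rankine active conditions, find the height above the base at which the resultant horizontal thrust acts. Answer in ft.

K_a = 0.3267.
Triangular part P₁ = ½K_aγH² = 5076 at H/3 = 5.900 ft; rectangular part P₂ = K_a q H = 1093 at H/2 = 8.850 ft.
ȳ = (P₁·5.900 + P₂·8.850)/(P₁+P₂) = 6.423 ft.

6.42 ft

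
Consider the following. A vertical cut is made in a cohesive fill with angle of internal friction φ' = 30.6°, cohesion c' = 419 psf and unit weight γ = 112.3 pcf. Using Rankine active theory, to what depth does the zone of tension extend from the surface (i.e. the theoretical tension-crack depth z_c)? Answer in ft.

13.1 ft

K_a = tan²(45° − 30.6°/2) = 0.3253; √K_a = 0.5704.
The active pressure is zero where K_a γ z = 2c√K_a, so z_c = 2c/(γ√K_a) = 2×419/(112.3×0.5704) = 13.08 ft.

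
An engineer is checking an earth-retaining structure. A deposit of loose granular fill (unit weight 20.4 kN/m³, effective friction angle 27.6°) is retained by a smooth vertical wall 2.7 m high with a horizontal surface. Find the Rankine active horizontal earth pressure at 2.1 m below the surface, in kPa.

15.7 kPa

K_a = (1 − sin φ)/(1 + sin φ) = 0.3668.
σ_h = K_a γ z = 0.3668 × 20.4 × 2.1 = 15.71 kPa.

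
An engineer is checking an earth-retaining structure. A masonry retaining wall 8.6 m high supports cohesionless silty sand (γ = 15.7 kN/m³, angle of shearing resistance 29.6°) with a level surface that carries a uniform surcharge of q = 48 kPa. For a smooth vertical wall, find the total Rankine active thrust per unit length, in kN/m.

K_a = tan²(45° − φ/2) = 0.3387.
Soil triangle: ½ K_a γ H² = 0.5×0.3387×15.7×8.6² = 196.7 kN/m.
Surcharge rectangle: K_a q H = 0.3387×48×8.6 = 139.8 kN/m.
Total = 196.7 + 139.8 = 336.5 kN/m.

336 kN/m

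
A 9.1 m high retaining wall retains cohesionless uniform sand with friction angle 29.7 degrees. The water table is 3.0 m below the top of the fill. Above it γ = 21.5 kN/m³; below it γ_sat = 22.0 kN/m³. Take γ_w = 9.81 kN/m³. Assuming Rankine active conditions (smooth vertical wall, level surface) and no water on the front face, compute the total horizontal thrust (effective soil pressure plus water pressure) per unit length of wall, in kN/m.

K_a = tan²(45° − φ/2) = 0.3374.
γ' = 22.0 − 9.81 = 12.19 kN/m³. Depth below WT = 6.1 m.
σ'_h at WT = K_a γ d_w = 21.76 kPa; at base = 21.76 + K_a γ' × 6.1 = 46.85 kPa.
P₁ (0–3.0 m) = ½×21.76×3.0 = 32.64. P₂ (3.0–9.1 m) = ½(21.76+46.85)×6.1 = 209.3.
P_w = ½ γ_w h₂² = 0.5×9.81×6.1² = 182.5. Total = 32.64+209.3+182.5 = 424.4 kN/m.

424 kN/m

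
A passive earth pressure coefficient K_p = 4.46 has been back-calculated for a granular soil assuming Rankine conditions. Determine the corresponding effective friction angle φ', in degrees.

K_p = (1+sin φ)/(1−sin φ) ⇒ sin φ = (K_p − 1)/(K_p + 1) = 0.6337.
φ = arcsin(0.6337) = 39.32°.

39.3°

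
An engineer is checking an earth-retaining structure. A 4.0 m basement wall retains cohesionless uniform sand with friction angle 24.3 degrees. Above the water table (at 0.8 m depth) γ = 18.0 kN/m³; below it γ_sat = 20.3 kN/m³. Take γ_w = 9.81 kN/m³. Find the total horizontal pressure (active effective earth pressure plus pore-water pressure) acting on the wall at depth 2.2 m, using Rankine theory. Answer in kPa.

25.9 kPa

K_a = (1 − sin φ)/(1 + sin φ) = 0.4169.
γ' = 20.3 − 9.81 = 10.49 kN/m³.
Effective vertical stress at 2.2 m: σ'_v = 18.0×0.8 + 10.49×1.40 = 29.09 kPa.
σ'_h = K_a σ'_v = 0.4169 × 29.09 = 12.13 kPa; u = γ_w × 1.40 = 13.73 kPa.
Total σ_h = 12.13 + 13.73 = 25.86 kPa.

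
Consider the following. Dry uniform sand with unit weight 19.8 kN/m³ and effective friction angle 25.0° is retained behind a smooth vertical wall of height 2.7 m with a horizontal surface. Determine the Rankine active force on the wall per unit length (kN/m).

K_a = tan²(45° − φ/2) = 0.4059.
P_a = ½ K_a γ H² = 0.5 × 0.4059 × 19.8 × 2.7² = 29.29 kN/m.

29.3 kN/m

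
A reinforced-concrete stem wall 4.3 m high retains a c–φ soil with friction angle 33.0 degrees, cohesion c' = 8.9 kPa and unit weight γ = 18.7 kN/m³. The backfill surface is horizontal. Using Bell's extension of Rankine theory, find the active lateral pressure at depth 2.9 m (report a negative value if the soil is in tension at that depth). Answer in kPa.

6.32 kPa

K_a = (1 − sin φ)/(1 + sin φ) = 0.2948.
σ_a = K_a γ z − 2c√K_a = 0.2948×18.7×2.9 − 2×8.9×0.5430 = 6.322 kPa.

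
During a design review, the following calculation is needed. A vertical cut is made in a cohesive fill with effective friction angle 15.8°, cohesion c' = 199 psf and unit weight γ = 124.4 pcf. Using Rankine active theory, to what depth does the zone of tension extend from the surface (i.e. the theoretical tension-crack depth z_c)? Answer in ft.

K_a = tan²(45° − 15.8°/2) = 0.5720; √K_a = 0.7563.
The active pressure is zero where K_a γ z = 2c√K_a, so z_c = 2c/(γ√K_a) = 2×199/(124.4×0.7563) = 4.230 ft.

4.23 ft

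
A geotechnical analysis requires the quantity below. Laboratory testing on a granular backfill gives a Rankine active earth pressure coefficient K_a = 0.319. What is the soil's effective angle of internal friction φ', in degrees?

K_a = tan²(45° − φ/2) ⇒ 45° − φ/2 = arctan(√0.319) = 29.46°.
φ = 2(45° − 29.46°) = 31.08°.

31.1°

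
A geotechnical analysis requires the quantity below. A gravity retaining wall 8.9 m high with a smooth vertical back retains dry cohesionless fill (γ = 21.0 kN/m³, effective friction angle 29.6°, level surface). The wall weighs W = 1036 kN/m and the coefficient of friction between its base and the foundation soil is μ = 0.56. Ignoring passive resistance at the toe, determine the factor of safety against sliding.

K_a = tan²(45° − 29.6°/2) = 0.3387.
P_a = ½K_aγH² = 0.5×0.3387×21.0×8.9² = 281.7 kN/m, acting at H/3 = 2.967 m above the base.
FS_sliding = μW / P_a = 0.56×1036 / 281.7 = 2.059.

2.06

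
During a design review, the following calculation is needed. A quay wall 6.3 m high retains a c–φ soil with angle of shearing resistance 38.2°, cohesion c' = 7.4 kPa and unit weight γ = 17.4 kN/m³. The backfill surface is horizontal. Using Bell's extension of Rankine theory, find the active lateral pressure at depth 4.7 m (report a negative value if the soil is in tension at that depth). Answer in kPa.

12.1 kPa

K_a = (1 − sin φ)/(1 + sin φ) = 0.2358.
σ_a = K_a γ z − 2c√K_a = 0.2358×17.4×4.7 − 2×7.4×0.4856 = 12.10 kPa.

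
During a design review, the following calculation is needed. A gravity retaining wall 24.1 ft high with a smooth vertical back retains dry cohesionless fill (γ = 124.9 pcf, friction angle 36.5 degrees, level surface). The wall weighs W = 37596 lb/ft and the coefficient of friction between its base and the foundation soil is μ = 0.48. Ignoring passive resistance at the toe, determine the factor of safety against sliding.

1.96

K_a = tan²(45° − 36.5°/2) = 0.2541.
P_a = ½K_aγH² = 0.5×0.2541×124.9×24.1² = 9215 lb/ft, acting at H/3 = 8.033 ft above the base.
FS_sliding = μW / P_a = 0.48×37596 / 9215 = 1.958.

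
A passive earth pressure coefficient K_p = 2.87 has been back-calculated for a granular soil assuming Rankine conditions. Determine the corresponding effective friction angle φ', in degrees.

28.9°

K_p = (1+sin φ)/(1−sin φ) ⇒ sin φ = (K_p − 1)/(K_p + 1) = 0.4832.
φ = arcsin(0.4832) = 28.89°.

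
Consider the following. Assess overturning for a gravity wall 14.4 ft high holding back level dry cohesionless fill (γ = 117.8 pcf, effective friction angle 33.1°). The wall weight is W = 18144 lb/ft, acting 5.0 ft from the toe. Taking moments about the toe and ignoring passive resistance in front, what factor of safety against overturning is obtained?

K_a = tan²(45° − 33.1°/2) = 0.2936.
P_a = ½K_aγH² = 0.5×0.2936×117.8×14.4² = 3586 lb/ft, acting at H/3 = 4.800 ft above the base.
Overturning moment M_o = P_a × H/3 = 3586 × 4.800 = 17210.
Resisting moment M_r = W × 5.0 = 18144 × 5.0 = 90720.
FS_overturning = M_r/M_o = 90720/17210 = 5.271.

5.27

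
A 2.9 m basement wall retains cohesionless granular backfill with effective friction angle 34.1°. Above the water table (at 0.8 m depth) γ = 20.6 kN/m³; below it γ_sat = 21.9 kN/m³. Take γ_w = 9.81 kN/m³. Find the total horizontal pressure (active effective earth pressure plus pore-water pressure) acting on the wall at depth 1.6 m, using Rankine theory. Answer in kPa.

K_a = (1 − sin φ)/(1 + sin φ) = 0.2815.
γ' = 21.9 − 9.81 = 12.09 kN/m³.
Effective vertical stress at 1.6 m: σ'_v = 20.6×0.8 + 12.09×0.800 = 26.15 kPa.
σ'_h = K_a σ'_v = 0.2815 × 26.15 = 7.362 kPa; u = γ_w × 0.800 = 7.848 kPa.
Total σ_h = 7.362 + 7.848 = 15.21 kPa.

15.2 kPa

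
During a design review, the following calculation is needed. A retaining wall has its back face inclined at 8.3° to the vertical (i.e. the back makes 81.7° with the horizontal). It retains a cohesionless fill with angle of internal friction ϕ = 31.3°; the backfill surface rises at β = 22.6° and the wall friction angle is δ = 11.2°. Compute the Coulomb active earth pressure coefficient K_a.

K_a = sin²(α+φ) / [sin²α · sin(α−δ) · (1 + √{sin(φ+δ)sin(φ−β) / (sin(α−δ)sin(α+β))})²].
With α = 81.7°, φ = 31.3°, δ = 11.2°, β = 22.6°: K_a = 0.5155.

0.516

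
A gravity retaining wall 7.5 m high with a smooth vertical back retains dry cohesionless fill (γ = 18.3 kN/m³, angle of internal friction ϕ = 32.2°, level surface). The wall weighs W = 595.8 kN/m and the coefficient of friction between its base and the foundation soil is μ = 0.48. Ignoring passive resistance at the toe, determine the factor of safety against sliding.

K_a = tan²(45° − 32.2°/2) = 0.3047.
P_a = ½K_aγH² = 0.5×0.3047×18.3×7.5² = 156.8 kN/m, acting at H/3 = 2.500 m above the base.
FS_sliding = μW / P_a = 0.48×595.8 / 156.8 = 1.823.

1.82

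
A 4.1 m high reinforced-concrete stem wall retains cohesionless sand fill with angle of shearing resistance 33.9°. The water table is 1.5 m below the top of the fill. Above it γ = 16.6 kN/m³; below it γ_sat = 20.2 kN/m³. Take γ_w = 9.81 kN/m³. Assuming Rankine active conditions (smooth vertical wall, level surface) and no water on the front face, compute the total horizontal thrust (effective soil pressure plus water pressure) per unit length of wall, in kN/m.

66.8 kN/m

K_a = tan²(45° − φ/2) = 0.2839.
γ' = 20.2 − 9.81 = 10.39 kN/m³. Depth below WT = 2.6 m.
σ'_h at WT = K_a γ d_w = 7.069 kPa; at base = 7.069 + K_a γ' × 2.6 = 14.74 kPa.
P₁ (0–1.5 m) = ½×7.069×1.5 = 5.302. P₂ (1.5–4.1 m) = ½(7.069+14.74)×2.6 = 28.35.
P_w = ½ γ_w h₂² = 0.5×9.81×2.6² = 33.16. Total = 5.302+28.35+33.16 = 66.81 kN/m.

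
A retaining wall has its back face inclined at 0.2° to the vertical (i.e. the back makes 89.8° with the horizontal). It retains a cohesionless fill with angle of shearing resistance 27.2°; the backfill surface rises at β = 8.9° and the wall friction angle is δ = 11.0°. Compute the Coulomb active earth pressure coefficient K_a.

K_a = sin²(α+φ) / [sin²α · sin(α−δ) · (1 + √{sin(φ+δ)sin(φ−β) / (sin(α−δ)sin(α+β))})²].
With α = 89.8°, φ = 27.2°, δ = 11.0°, β = 8.9°: K_a = 0.3863.

0.386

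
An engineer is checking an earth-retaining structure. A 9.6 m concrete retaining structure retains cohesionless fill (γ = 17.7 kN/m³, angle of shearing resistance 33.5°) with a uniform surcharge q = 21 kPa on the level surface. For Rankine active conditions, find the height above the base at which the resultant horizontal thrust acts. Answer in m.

K_a = 0.2887.
Triangular part P₁ = ½K_aγH² = 235.5 at H/3 = 3.200 m; rectangular part P₂ = K_a q H = 58.20 at H/2 = 4.800 m.
ȳ = (P₁·3.200 + P₂·4.800)/(P₁+P₂) = 3.517 m.

3.52 m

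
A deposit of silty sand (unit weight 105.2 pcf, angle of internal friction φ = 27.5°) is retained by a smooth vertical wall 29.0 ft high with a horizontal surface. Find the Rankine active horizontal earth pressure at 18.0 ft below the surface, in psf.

697 psf

K_a = (1 − sin φ)/(1 + sin φ) = 0.3682.
σ_h = K_a γ z = 0.3682 × 105.2 × 18.0 = 697.3 psf.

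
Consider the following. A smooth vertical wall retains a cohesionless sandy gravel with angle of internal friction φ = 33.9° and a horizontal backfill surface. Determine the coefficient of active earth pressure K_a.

K_a = (1 − sin φ)/(1 + sin φ) = (1 − sin 33.9°)/(1 + sin 33.9°) = 0.2839.

0.284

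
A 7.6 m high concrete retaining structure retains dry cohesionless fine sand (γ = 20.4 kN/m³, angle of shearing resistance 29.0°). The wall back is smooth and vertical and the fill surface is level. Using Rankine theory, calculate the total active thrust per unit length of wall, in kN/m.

K_a = tan²(45° − φ/2) = 0.3470.
P_a = ½ K_a γ H² = 0.5 × 0.3470 × 20.4 × 7.6² = 204.4 kN/m.

204 kN/m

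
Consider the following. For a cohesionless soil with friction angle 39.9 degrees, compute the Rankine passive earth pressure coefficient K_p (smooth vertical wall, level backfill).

4.58

K_p = (1 + sin φ)/(1 − sin φ) = tan²(45° + 39.9°/2) = 4.578.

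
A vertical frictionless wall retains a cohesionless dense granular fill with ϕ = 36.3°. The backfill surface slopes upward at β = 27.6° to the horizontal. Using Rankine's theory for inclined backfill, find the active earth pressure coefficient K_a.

0.366

K_a = cos β · (cos β − √(cos²β − cos²φ)) / (cos β + √(cos²β − cos²φ)).
cos β = 0.8862, cos φ = 0.8059, √(cos²β − cos²φ) = 0.3686.
K_a = 0.8862 × (0.8862 − 0.3686)/(0.8862 + 0.3686) = 0.3656.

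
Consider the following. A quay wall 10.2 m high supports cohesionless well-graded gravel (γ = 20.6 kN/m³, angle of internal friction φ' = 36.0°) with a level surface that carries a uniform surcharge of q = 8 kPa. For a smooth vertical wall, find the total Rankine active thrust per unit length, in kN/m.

299 kN/m

K_a = tan²(45° − φ/2) = 0.2596.
Soil triangle: ½ K_a γ H² = 0.5×0.2596×20.6×10.2² = 278.2 kN/m.
Surcharge rectangle: K_a q H = 0.2596×8×10.2 = 21.18 kN/m.
Total = 278.2 + 21.18 = 299.4 kN/m.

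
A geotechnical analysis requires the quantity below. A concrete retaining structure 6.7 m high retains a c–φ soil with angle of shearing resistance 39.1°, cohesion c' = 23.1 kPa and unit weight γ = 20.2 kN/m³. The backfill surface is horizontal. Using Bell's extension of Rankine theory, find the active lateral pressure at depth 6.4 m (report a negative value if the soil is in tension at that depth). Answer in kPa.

7.29 kPa

K_a = (1 − sin φ)/(1 + sin φ) = 0.2265.
σ_a = K_a γ z − 2c√K_a = 0.2265×20.2×6.4 − 2×23.1×0.4759 = 7.293 kPa.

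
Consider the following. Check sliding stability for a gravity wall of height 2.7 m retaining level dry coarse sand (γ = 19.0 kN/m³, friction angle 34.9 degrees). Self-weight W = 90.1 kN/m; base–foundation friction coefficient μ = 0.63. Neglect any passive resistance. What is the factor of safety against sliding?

3.01

K_a = tan²(45° − 34.9°/2) = 0.2721.
P_a = ½K_aγH² = 0.5×0.2721×19.0×2.7² = 18.85 kN/m, acting at H/3 = 0.9000 m above the base.
FS_sliding = μW / P_a = 0.63×90.1 / 18.85 = 3.012.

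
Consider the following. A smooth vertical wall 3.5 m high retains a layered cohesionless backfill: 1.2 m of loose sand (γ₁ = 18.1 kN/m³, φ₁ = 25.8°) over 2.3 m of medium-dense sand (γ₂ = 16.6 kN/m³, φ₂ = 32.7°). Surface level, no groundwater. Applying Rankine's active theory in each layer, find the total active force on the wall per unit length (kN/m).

33.1 kN/m

K_a1 = tan²(45°−25.8°/2) = 0.3935; K_a2 = tan²(45°−32.7°/2) = 0.2985.
Layer 1: σ at base = K_a1 γ₁ h₁ = 8.547 kPa; P₁ = ½×8.547×1.2 = 5.128.
Layer 2: σ_v at top = γ₁h₁ = 21.72; σ_h top = K_a2×21.72 = 6.483; σ_h base = K_a2×(21.72+16.6×2.3) = 17.88.
P₂ = ½(6.483+17.88)×2.3 = 28.02. Total P_a = 5.128+28.02 = 33.15 kN/m.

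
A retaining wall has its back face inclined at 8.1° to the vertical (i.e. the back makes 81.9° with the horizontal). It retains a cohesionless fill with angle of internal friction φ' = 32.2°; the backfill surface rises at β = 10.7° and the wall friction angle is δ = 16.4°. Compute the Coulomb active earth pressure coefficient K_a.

K_a = sin²(α+φ) / [sin²α · sin(α−δ) · (1 + √{sin(φ+δ)sin(φ−β) / (sin(α−δ)sin(α+β))})²].
With α = 81.9°, φ = 32.2°, δ = 16.4°, β = 10.7°: K_a = 0.3889.

0.389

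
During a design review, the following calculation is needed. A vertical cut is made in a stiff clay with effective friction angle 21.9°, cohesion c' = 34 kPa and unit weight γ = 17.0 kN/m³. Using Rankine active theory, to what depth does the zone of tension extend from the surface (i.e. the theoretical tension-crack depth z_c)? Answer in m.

5.92 m

K_a = tan²(45° − 21.9°/2) = 0.4567; √K_a = 0.6758.
The active pressure is zero where K_a γ z = 2c√K_a, so z_c = 2c/(γ√K_a) = 2×34/(17.0×0.6758) = 5.919 m.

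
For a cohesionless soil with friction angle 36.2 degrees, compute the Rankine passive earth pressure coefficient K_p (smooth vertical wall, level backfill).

3.89

K_p = (1 + sin φ)/(1 − sin φ) = tan²(45° + 36.2°/2) = 3.885.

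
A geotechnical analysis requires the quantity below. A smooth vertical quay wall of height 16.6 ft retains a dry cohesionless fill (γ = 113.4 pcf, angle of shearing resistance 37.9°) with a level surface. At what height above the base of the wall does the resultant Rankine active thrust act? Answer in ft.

K_a = 0.2389.
The pressure distribution is triangular, so the resultant acts at H/3 above the base = 16.6/3 = 5.533 ft.

5.53 ft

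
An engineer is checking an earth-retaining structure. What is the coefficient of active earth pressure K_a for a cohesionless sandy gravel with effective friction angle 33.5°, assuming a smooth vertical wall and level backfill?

0.289

K_a = tan²(45° − φ/2) = tan²(28.25°) = 0.2887.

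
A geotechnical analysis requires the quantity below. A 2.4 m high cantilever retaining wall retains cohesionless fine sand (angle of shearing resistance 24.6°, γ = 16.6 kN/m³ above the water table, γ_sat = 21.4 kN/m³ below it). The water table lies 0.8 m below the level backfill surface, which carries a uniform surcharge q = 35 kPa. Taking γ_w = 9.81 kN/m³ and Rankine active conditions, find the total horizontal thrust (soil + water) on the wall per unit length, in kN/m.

64.2 kN/m

K_a = tan²(45° − φ/2) = 0.4121.
γ' = 21.4 − 9.81 = 11.59 kN/m³. h₂ = H − d_w = 1.6 m.
σ'_h: at surface K_a·q = 14.43; at WT K_a(q+γd_w) = 19.90; at base K_a(q+γd_w+γ'h₂) = 27.54 kPa.
P₁ = ½(14.43+19.90)×0.8 = 13.73; P₂ = ½(19.90+27.54)×1.6 = 37.95; P_w = ½γ_w h₂² = 12.56.
Total = 13.73+37.95+12.56 = 64.24 kN/m.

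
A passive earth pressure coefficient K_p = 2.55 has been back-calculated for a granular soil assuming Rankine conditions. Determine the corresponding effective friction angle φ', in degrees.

25.9°

K_p = (1+sin φ)/(1−sin φ) ⇒ sin φ = (K_p − 1)/(K_p + 1) = 0.4366.
φ = arcsin(0.4366) = 25.89°.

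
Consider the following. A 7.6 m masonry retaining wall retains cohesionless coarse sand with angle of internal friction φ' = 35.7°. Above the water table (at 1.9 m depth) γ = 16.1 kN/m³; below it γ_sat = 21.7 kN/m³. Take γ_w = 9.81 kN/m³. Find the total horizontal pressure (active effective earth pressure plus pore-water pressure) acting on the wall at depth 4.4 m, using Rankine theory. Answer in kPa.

K_a = (1 − sin φ)/(1 + sin φ) = 0.2630.
γ' = 21.7 − 9.81 = 11.89 kN/m³.
Effective vertical stress at 4.4 m: σ'_v = 16.1×1.9 + 11.89×2.50 = 60.31 kPa.
σ'_h = K_a σ'_v = 0.2630 × 60.31 = 15.86 kPa; u = γ_w × 2.50 = 24.53 kPa.
Total σ_h = 15.86 + 24.53 = 40.39 kPa.

40.4 kPa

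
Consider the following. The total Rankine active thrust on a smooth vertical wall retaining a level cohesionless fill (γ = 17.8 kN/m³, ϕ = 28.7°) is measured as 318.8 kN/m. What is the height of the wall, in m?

K_a = 0.3511. P_a = ½ K_a γ H² ⇒ H = √(2P_a/(K_a γ)).
H = √(2×318.8/(0.3511×17.8)) = 10.10 m.

10.1 m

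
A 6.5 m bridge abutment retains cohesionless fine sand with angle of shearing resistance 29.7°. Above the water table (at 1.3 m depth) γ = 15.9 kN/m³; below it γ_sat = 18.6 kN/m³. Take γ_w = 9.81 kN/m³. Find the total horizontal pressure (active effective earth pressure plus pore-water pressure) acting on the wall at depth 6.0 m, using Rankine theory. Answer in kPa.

67.0 kPa

K_a = (1 − sin φ)/(1 + sin φ) = 0.3374.
γ' = 18.6 − 9.81 = 8.790 kN/m³.
Effective vertical stress at 6.0 m: σ'_v = 15.9×1.3 + 8.790×4.70 = 61.98 kPa.
σ'_h = K_a σ'_v = 0.3374 × 61.98 = 20.91 kPa; u = γ_w × 4.70 = 46.11 kPa.
Total σ_h = 20.91 + 46.11 = 67.02 kPa.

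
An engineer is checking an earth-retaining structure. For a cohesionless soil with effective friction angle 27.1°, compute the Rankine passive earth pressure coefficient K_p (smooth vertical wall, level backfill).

2.67

K_p = (1 + sin φ)/(1 − sin φ) = tan²(45° + 27.1°/2) = 2.673.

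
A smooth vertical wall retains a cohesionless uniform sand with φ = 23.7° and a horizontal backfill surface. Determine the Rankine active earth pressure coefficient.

K_a = tan²(45° − φ/2) = tan²(33.15°) = 0.4266.

0.427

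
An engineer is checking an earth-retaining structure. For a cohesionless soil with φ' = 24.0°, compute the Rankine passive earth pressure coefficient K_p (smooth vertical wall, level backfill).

K_p = (1 + sin φ)/(1 − sin φ) = tan²(45° + 24.0°/2) = 2.371.

2.37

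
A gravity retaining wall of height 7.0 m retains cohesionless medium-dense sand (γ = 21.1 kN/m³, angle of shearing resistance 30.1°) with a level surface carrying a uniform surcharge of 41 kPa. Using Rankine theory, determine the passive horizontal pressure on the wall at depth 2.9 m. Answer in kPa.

K_p = (1 + sin φ)/(1 − sin φ) = 3.012.
σ_v = γz + q = 21.1 × 2.9 + 41 = 102.2 kPa.
σ_h = K_p σ_v = 3.012 × 102.2 = 307.8 kPa.

308 kPa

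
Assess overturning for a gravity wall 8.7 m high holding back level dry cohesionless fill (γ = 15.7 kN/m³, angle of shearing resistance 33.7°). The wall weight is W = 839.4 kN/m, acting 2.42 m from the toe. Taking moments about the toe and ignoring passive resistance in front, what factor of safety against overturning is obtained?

K_a = tan²(45° − 33.7°/2) = 0.2863.
P_a = ½K_aγH² = 0.5×0.2863×15.7×8.7² = 170.1 kN/m, acting at H/3 = 2.900 m above the base.
Overturning moment M_o = P_a × H/3 = 170.1 × 2.900 = 493.3.
Resisting moment M_r = W × 2.42 = 839.4 × 2.42 = 2031.
FS_overturning = M_r/M_o = 2031/493.3 = 4.118.

4.12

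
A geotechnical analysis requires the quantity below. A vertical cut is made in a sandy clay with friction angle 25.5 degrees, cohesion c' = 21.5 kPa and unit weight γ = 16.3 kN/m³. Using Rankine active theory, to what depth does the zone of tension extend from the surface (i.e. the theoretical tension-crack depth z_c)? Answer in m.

4.18 m

K_a = tan²(45° − 25.5°/2) = 0.3981; √K_a = 0.6310.
The active pressure is zero where K_a γ z = 2c√K_a, so z_c = 2c/(γ√K_a) = 2×21.5/(16.3×0.6310) = 4.181 m.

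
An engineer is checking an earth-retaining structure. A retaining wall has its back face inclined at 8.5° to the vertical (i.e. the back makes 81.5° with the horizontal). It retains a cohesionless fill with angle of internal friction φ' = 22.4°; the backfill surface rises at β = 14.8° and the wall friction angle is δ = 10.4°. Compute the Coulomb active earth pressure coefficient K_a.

K_a = sin²(α+φ) / [sin²α · sin(α−δ) · (1 + √{sin(φ+δ)sin(φ−β) / (sin(α−δ)sin(α+β))})²].
With α = 81.5°, φ = 22.4°, δ = 10.4°, β = 14.8°: K_a = 0.6254.

0.625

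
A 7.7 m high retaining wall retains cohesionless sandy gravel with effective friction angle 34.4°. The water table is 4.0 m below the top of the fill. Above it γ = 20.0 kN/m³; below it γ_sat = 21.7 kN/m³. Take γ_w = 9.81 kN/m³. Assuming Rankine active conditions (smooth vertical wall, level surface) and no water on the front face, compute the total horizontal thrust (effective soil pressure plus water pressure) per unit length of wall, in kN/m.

217 kN/m

K_a = tan²(45° − φ/2) = 0.2780.
γ' = 21.7 − 9.81 = 11.89 kN/m³. Depth below WT = 3.7 m.
σ'_h at WT = K_a γ d_w = 22.24 kPa; at base = 22.24 + K_a γ' × 3.7 = 34.47 kPa.
P₁ (0–4.0 m) = ½×22.24×4.0 = 44.48. P₂ (4.0–7.7 m) = ½(22.24+34.47)×3.7 = 104.9.
P_w = ½ γ_w h₂² = 0.5×9.81×3.7² = 67.15. Total = 44.48+104.9+67.15 = 216.5 kN/m.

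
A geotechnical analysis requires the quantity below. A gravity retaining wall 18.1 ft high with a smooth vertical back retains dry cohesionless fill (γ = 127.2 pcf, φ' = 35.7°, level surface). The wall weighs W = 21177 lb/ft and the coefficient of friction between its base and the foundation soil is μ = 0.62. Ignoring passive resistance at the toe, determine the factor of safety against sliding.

K_a = tan²(45° − 35.7°/2) = 0.2630.
P_a = ½K_aγH² = 0.5×0.2630×127.2×18.1² = 5480 lb/ft, acting at H/3 = 6.033 ft above the base.
FS_sliding = μW / P_a = 0.62×21177 / 5480 = 2.396.

2.40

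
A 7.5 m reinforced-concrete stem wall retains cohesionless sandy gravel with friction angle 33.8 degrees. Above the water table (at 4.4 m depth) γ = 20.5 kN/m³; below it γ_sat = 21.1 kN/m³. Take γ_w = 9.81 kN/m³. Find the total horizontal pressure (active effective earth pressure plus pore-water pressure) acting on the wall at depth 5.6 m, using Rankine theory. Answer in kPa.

K_a = (1 − sin φ)/(1 + sin φ) = 0.2851.
γ' = 21.1 − 9.81 = 11.29 kN/m³.
Effective vertical stress at 5.6 m: σ'_v = 20.5×4.4 + 11.29×1.20 = 103.7 kPa.
σ'_h = K_a σ'_v = 0.2851 × 103.7 = 29.58 kPa; u = γ_w × 1.20 = 11.77 kPa.
Total σ_h = 29.58 + 11.77 = 41.35 kPa.

41.4 kPa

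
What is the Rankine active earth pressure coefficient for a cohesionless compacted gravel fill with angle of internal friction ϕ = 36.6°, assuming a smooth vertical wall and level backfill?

K_a = tan²(45° − φ/2) = tan²(26.70°) = 0.2530.

0.253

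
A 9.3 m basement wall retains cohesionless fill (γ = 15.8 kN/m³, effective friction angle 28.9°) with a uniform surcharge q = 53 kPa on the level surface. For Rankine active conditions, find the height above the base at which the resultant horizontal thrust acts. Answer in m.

K_a = 0.3484.
Triangular part P₁ = ½K_aγH² = 238.0 at H/3 = 3.100 m; rectangular part P₂ = K_a q H = 171.7 at H/2 = 4.650 m.
ȳ = (P₁·3.100 + P₂·4.650)/(P₁+P₂) = 3.750 m.

3.75 m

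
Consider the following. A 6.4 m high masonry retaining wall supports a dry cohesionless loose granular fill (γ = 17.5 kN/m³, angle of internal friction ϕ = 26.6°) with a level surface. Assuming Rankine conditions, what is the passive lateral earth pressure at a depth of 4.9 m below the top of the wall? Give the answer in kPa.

225 kPa

K_p = (1 + sin φ)/(1 − sin φ) = 2.622.
σ_h = K_p γ z = 2.622 × 17.5 × 4.9 = 224.8 kPa.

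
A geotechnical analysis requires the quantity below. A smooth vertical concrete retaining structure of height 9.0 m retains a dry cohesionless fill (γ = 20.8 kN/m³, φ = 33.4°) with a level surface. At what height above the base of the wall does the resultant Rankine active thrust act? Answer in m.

K_a = 0.2899.
The pressure distribution is triangular, so the resultant acts at H/3 above the base = 9.0/3 = 3.000 m.

3.00 m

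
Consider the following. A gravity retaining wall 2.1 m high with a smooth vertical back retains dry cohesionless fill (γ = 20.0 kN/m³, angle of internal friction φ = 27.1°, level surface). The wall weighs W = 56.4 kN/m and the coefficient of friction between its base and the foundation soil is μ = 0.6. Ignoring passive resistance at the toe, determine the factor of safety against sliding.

2.05

K_a = tan²(45° − 27.1°/2) = 0.3741.
P_a = ½K_aγH² = 0.5×0.3741×20.0×2.1² = 16.50 kN/m, acting at H/3 = 0.7000 m above the base.
FS_sliding = μW / P_a = 0.6×56.4 / 16.50 = 2.051.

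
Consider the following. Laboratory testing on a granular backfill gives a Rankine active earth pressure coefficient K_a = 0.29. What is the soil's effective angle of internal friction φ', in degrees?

33.4°

K_a = tan²(45° − φ/2) ⇒ 45° − φ/2 = arctan(√0.29) = 28.30°.
φ = 2(45° − 28.30°) = 33.39°.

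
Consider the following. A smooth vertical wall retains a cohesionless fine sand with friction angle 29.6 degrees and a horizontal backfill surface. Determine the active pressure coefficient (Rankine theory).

K_a = tan²(45° − φ/2) = tan²(30.20°) = 0.3387.

0.339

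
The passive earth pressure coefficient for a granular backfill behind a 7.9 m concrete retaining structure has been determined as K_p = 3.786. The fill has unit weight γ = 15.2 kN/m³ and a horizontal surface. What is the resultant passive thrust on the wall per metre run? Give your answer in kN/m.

1800 kN/m

P = ½ K_p γ H² = 0.5 × 3.786 × 15.2 × 7.9² = 1796 kN/m.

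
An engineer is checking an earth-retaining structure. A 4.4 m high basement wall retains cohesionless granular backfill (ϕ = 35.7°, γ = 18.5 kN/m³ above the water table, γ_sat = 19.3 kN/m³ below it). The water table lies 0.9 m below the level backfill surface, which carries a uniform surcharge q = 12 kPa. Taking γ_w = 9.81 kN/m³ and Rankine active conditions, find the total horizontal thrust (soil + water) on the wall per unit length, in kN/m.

K_a = tan²(45° − φ/2) = 0.2630.
γ' = 19.3 − 9.81 = 9.490 kN/m³. h₂ = H − d_w = 3.5 m.
σ'_h: at surface K_a·q = 3.156; at WT K_a(q+γd_w) = 7.535; at base K_a(q+γd_w+γ'h₂) = 16.27 kPa.
P₁ = ½(3.156+7.535)×0.9 = 4.811; P₂ = ½(7.535+16.27)×3.5 = 41.66; P_w = ½γ_w h₂² = 60.09.
Total = 4.811+41.66+60.09 = 106.6 kN/m.

107 kN/m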